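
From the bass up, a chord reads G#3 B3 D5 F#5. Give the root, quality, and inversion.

Reducing to letter names: G#, B, D, F#. These stack in thirds as G#–B–D–F# — a G# half-diminished seventh chord.
The lowest note is G#, the root of the chord, so this is root position (figured bass 7).

G# half-diminished seventh, root position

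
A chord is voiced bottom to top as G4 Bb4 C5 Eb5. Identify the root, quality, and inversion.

The pitch classes G, Bb, C, Eb arrange in thirds as C–Eb–G–Bb: a C minor seventh chord.
G is the fifth of C minor seventh; fifth in the bass means second inversion (figured bass 4/3).

C minor seventh, second inversion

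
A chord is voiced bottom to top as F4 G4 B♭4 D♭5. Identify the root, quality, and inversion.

G half-diminished seventh, third inversion

The distinct note names are F, G, Bb, Db. Stacked in thirds they read G–Bb–Db–F, which is a half-diminished seventh chord on G.
The lowest note is F, the seventh of the chord, so this is third inversion (figured bass 4/2).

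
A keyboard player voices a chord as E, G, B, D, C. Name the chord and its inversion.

The pitch classes E, G, B, D, C arrange in thirds as C–E–G–B–D: a C major ninth chord.
E is the third of C major ninth; third in the bass means first inversion.

C major ninth, first inversion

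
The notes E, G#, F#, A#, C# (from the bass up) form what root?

F#

The distinct letter names are E, G#, F#, A#, C#. Arranged as a stack of thirds they read F#–A#–C#–E–G#, so F# is the root (an F# dominant ninth chord).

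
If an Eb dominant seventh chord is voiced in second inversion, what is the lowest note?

Bb

The fifth of Eb dominant seventh (Eb–G–Bb–Db) is Bb; that is the bass in second inversion.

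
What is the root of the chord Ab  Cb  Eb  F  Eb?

F

Reordering Ab, Cb, Eb, F into stacked thirds gives F–Ab–Cb–Eb; the bottom of that stack, F, is the root.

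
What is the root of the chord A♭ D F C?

The distinct letter names are Ab, D, F, C. Arranged as a stack of thirds they read D–F–Ab–C, so D is the root (a D half-diminished seventh chord).

D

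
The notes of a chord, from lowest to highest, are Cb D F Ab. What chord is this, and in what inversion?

D diminished seventh, third inversion

The pitch classes Cb, D, F, Ab arrange in thirds as D–F–Ab–Cb: a D diminished seventh chord.
With the seventh (Cb) in the bass, the chord is in third inversion (figured bass 4/2).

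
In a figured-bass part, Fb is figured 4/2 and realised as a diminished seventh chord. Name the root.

G

The figures 4/2 mean the seventh of the chord is in the bass. If Fb is the seventh of a diminished seventh chord, the root is G (chord tones G–Bb–Db–Fb).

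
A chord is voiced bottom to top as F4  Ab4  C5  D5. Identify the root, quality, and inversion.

The pitch classes F, Ab, C, D arrange in thirds as D–F–Ab–C: a D half-diminished seventh chord.
With the third (F) in the bass, the chord is in first inversion (figured bass 6/5).

D half-diminished seventh, first inversion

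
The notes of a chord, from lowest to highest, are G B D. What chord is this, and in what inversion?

G major, root position

The distinct note names are G, B, D. Stacked in thirds they read G–B–D, which is a major triad on G.
G is the root of G major; root in the bass means root position (figured bass 5/3).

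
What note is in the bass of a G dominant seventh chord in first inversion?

B

G dominant seventh is G–B–D–F. First inversion places the third in the bass: B.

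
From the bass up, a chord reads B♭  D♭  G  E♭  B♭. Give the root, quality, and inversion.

The distinct note names are Bb, Db, G, Eb. Stacked in thirds they read Eb–G–Bb–Db, which is a dominant seventh chord on Eb.
With the fifth (Bb) in the bass, the chord is in second inversion (figured bass 4/3).

Eb dominant seventh, second inversion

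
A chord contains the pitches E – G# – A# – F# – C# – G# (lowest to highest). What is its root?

The distinct letter names are E, G#, A#, F#, C#. Arranged as a stack of thirds they read F#–A#–C#–E–G#, so F# is the root (an F# dominant ninth chord).

F#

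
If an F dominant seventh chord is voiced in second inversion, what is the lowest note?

C

F dominant seventh is F–A–C–Eb. Second inversion places the fifth in the bass: C.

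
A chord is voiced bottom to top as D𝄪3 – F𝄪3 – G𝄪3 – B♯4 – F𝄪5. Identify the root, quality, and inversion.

G## minor seventh, second inversion

The distinct note names are D##, F##, G##, B#. Stacked in thirds they read G##–B#–D##–F##, which is a minor seventh chord on G##.
D## is the fifth of G## minor seventh; fifth in the bass means second inversion (figured bass 4/3).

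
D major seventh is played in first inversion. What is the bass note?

D major seventh is D–F#–A–C#. First inversion places the third in the bass: F#.

F#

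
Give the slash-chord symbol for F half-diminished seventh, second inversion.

Fø7/Cb

Second inversion of F half-diminished seventh has the fifth (Cb) in the bass. As a slash chord: Fø7/Cb.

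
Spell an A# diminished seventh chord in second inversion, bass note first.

The chord tones are A#–C#–E–G. With the fifth (E) lowest for second inversion: E, G, A#, C#.

E, G, A#, C#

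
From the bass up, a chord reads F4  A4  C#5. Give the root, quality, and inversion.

F augmented, root position

The pitch classes F, A, C# arrange in thirds as F–A–C#: an F augmented triad.
The lowest note is F, the root of the chord, so this is root position (figured bass 5/3).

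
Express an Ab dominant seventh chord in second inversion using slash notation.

Second inversion of Ab dominant seventh has the fifth (Eb) in the bass. As a slash chord: Ab7/Eb.

Ab7/Eb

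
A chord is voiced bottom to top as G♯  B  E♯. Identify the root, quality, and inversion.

E# diminished, first inversion

The pitch classes G#, B, E# arrange in thirds as E#–G#–B: an E# diminished triad.
G# is the third of E# diminished; third in the bass means first inversion (figured bass 6).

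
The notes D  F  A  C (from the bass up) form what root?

D

The distinct letter names are D, F, A, C. Arranged as a stack of thirds they read D–F–A–C, so D is the root (a D minor seventh chord).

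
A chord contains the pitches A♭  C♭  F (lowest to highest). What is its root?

F

Reordering Ab, Cb, F into stacked thirds gives F–Ab–Cb; the bottom of that stack, F, is the root.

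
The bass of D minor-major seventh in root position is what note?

D minor-major seventh is D–F–A–C#. Root position places the root in the bass: D.

D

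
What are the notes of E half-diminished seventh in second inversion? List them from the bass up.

E half-diminished seventh is E–G–Bb–D. Second inversion puts the fifth (Bb) in the bass, with the remaining tones above: Bb, D, E, G.

Bb, D, E, G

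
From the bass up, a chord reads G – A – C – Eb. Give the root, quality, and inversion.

A half-diminished seventh, third inversion

The pitch classes G, A, C, Eb arrange in thirds as A–C–Eb–G: an A half-diminished seventh chord.
G is the seventh of A half-diminished seventh; seventh in the bass means third inversion (figured bass 4/2).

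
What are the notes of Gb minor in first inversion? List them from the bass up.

Bbb, Db, Gb

Spelling Gb minor: Gb–Bbb–Db. In first inversion the third is bass, giving Bbb, Db, Gb from the bottom.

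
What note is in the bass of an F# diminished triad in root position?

In root position the root is lowest. For F# diminished (F#–A–C) that is F#.

F#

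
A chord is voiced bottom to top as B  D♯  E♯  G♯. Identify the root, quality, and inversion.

The distinct note names are B, D#, E#, G#. Stacked in thirds they read E#–G#–B–D#, which is a half-diminished seventh chord on E#.
The lowest note is B, the fifth of the chord, so this is second inversion (figured bass 4/3).

E# half-diminished seventh, second inversion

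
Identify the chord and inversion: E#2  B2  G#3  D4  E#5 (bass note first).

E# diminished seventh, root position

The distinct note names are E#, B, G#, D. Stacked in thirds they read E#–G#–B–D, which is a diminished seventh chord on E#.
E# is the root of E# diminished seventh; root in the bass means root position (figured bass 7).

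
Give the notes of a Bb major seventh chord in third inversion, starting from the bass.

Spelling Bb major seventh: Bb–D–F–A. In third inversion the seventh is bass, giving A, Bb, D, F from the bottom.

A, Bb, D, F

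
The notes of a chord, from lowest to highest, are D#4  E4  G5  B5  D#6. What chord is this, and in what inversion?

E minor-major seventh, third inversion

The pitch classes D#, E, G, B arrange in thirds as E–G–B–D#: an E minor-major seventh chord.
With the seventh (D#) in the bass, the chord is in third inversion (figured bass 4/2).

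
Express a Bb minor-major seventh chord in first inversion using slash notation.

First inversion of Bb minor-major seventh has the third (Db) in the bass. As a slash chord: Bbm(maj7)/Db.

Bbm(maj7)/Db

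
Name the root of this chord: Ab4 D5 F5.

D

Reordering Ab, D, F into stacked thirds gives D–F–Ab; the bottom of that stack, D, is the root.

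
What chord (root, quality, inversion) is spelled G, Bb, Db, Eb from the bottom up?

The pitch classes G, Bb, Db, Eb arrange in thirds as Eb–G–Bb–Db: an Eb dominant seventh chord.
The lowest note is G, the third of the chord, so this is first inversion (figured bass 6/5).

Eb dominant seventh, first inversion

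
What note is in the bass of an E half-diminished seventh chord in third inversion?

In third inversion the seventh is lowest. For E half-diminished seventh (E–G–Bb–D) that is D.

D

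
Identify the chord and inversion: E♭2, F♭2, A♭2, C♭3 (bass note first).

Fb major seventh, third inversion

Reducing to letter names: Eb, Fb, Ab, Cb. These stack in thirds as Fb–Ab–Cb–Eb — an Fb major seventh chord.
With the seventh (Eb) in the bass, the chord is in third inversion (figured bass 4/2).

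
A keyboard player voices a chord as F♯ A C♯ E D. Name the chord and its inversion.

D major ninth, first inversion

Reducing to letter names: F#, A, C#, E, D. These stack in thirds as D–F#–A–C#–E — a D major ninth chord.
F# is the third of D major ninth; third in the bass means first inversion.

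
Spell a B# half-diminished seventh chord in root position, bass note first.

Spelling B# half-diminished seventh: B#–D#–F#–A#. In root position the root is bass, giving B#, D#, F#, A# from the bottom.

B#, D#, F#, A#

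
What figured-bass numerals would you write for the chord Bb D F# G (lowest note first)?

The notes Bb, D, F#, G stack in thirds as G–Bb–D–F# — a G minor-major seventh chord. The bass Bb is the third, so this is first inversion: figured 6/5.

6/5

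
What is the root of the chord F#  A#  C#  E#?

The distinct letter names are F#, A#, C#, E#. Arranged as a stack of thirds they read F#–A#–C#–E#, so F# is the root (an F# major seventh chord).

F#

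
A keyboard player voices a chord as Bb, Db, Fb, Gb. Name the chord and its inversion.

Gb dominant seventh, first inversion

The pitch classes Bb, Db, Fb, Gb arrange in thirds as Gb–Bb–Db–Fb: a Gb dominant seventh chord.
The lowest note is Bb, the third of the chord, so this is first inversion (figured bass 6/5).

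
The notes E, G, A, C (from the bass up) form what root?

A

E, G, A, C are the tones of an A minor seventh chord (A–C–E–G), making A the root.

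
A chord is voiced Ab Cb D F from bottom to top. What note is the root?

The distinct letter names are Ab, Cb, D, F. Arranged as a stack of thirds they read D–F–Ab–Cb, so D is the root (a D diminished seventh chord).

D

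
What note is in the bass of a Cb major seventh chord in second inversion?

In second inversion the fifth is lowest. For Cb major seventh (Cb–Eb–Gb–Bb) that is Gb.

Gb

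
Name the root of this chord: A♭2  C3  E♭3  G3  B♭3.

Reordering Ab, C, Eb, G, Bb into stacked thirds gives Ab–C–Eb–G–Bb; the bottom of that stack, Ab, is the root.

Ab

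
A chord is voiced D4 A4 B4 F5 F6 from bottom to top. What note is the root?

Reordering D, A, B, F into stacked thirds gives B–D–F–A; the bottom of that stack, B, is the root.

B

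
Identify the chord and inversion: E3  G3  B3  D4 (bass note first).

E minor seventh, root position

The pitch classes E, G, B, D arrange in thirds as E–G–B–D: an E minor seventh chord.
The lowest note is E, the root of the chord, so this is root position (figured bass 7).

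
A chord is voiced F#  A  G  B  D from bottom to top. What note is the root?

G

F#, A, G, B, D are the tones of a G major ninth chord (G–B–D–F#–A), making G the root.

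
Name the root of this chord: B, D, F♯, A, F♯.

B

The distinct letter names are B, D, F#, A. Arranged as a stack of thirds they read B–D–F#–A, so B is the root (a B minor seventh chord).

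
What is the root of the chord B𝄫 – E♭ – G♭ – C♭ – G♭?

Bbb, Eb, Gb, Cb are the tones of a Cb dominant seventh chord (Cb–Eb–Gb–Bbb), making Cb the root.

Cb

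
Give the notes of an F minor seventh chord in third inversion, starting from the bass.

F minor seventh is F–Ab–C–Eb. Third inversion puts the seventh (Eb) in the bass, with the remaining tones above: Eb, F, Ab, C.

Eb, F, Ab, C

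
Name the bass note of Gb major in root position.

Gb

The root of Gb major (Gb–Bb–Db) is Gb; that is the bass in root position.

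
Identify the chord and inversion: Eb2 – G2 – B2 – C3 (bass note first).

The pitch classes Eb, G, B, C arrange in thirds as C–Eb–G–B: a C minor-major seventh chord.
The lowest note is Eb, the third of the chord, so this is first inversion (figured bass 6/5).

C minor-major seventh, first inversion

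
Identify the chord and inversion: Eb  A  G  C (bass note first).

A half-diminished seventh, second inversion

Reducing to letter names: Eb, A, G, C. These stack in thirds as A–C–Eb–G — an A half-diminished seventh chord.
With the fifth (Eb) in the bass, the chord is in second inversion (figured bass 4/3).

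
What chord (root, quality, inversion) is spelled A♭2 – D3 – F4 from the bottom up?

The distinct note names are Ab, D, F. Stacked in thirds they read D–F–Ab, which is a diminished triad on D.
The lowest note is Ab, the fifth of the chord, so this is second inversion (figured bass 6/4).

D diminished, second inversion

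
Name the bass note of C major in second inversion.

G

C major is C–E–G. Second inversion places the fifth in the bass: G.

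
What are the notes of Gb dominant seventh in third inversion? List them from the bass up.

Fb, Gb, Bb, Db

Gb dominant seventh is Gb–Bb–Db–Fb. Third inversion puts the seventh (Fb) in the bass, with the remaining tones above: Fb, Gb, Bb, Db.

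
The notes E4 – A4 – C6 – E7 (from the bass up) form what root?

The distinct letter names are E, A, C. Arranged as a stack of thirds they read A–C–E, so A is the root (an A minor triad).

A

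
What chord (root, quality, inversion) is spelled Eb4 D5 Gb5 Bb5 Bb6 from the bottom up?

Eb minor-major seventh, root position

The pitch classes Eb, D, Gb, Bb arrange in thirds as Eb–Gb–Bb–D: an Eb minor-major seventh chord.
The lowest note is Eb, the root of the chord, so this is root position (figured bass 7).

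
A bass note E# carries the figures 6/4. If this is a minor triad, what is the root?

A#

The figures 6/4 mean the fifth of the chord is in the bass. If E# is the fifth of a minor triad, the root is A# (chord tones A#–C#–E#).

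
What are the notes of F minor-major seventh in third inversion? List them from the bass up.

E, F, Ab, C

F minor-major seventh is F–Ab–C–E. Third inversion puts the seventh (E) in the bass, with the remaining tones above: E, F, Ab, C.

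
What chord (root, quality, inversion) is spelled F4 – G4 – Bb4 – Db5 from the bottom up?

G half-diminished seventh, third inversion

Reducing to letter names: F, G, Bb, Db. These stack in thirds as G–Bb–Db–F — a G half-diminished seventh chord.
With the seventh (F) in the bass, the chord is in third inversion (figured bass 4/2).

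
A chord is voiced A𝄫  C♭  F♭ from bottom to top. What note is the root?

Reordering Abb, Cb, Fb into stacked thirds gives Fb–Abb–Cb; the bottom of that stack, Fb, is the root.

Fb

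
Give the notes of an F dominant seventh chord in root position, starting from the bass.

F dominant seventh is F–A–C–Eb. Root position puts the root (F) in the bass, with the remaining tones above: F, A, C, Eb.

F, A, C, Eb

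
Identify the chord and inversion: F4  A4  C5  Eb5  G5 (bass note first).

The distinct note names are F, A, C, Eb, G. Stacked in thirds they read F–A–C–Eb–G, which is a dominant ninth chord on F.
The lowest note is F, the root of the chord, so this is root position.

F dominant ninth, root position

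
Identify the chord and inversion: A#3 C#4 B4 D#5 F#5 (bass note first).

B major ninth, third inversion

The distinct note names are A#, C#, B, D#, F#. Stacked in thirds they read B–D#–F#–A#–C#, which is a major ninth chord on B.
The lowest note is A#, the seventh of the chord, so this is third inversion.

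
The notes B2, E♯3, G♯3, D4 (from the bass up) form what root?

E#

The distinct letter names are B, E#, G#, D. Arranged as a stack of thirds they read E#–G#–B–D, so E# is the root (an E# diminished seventh chord).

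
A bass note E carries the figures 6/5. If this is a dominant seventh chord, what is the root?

C

The figures 6/5 mean the third of the chord is in the bass. If E is the third of a dominant seventh chord, the root is C (chord tones C–E–G–Bb).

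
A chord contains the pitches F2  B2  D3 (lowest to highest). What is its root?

Reordering F, B, D into stacked thirds gives B–D–F; the bottom of that stack, B, is the root.

B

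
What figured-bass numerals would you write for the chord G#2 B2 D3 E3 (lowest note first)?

The notes G#, B, D, E stack in thirds as E–G#–B–D — an E dominant seventh chord. The bass G# is the third, so this is first inversion: figured 6/5.

6/5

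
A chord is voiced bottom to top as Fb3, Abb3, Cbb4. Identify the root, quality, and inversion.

Fb diminished, root position

The pitch classes Fb, Abb, Cbb arrange in thirds as Fb–Abb–Cbb: an Fb diminished triad.
With the root (Fb) in the bass, the chord is in root position (figured bass 5/3).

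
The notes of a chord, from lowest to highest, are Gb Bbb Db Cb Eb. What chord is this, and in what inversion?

Cb dominant ninth, second inversion

The distinct note names are Gb, Bbb, Db, Cb, Eb. Stacked in thirds they read Cb–Eb–Gb–Bbb–Db, which is a dominant ninth chord on Cb.
The lowest note is Gb, the fifth of the chord, so this is second inversion.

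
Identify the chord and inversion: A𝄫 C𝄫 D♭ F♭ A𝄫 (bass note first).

The distinct note names are Abb, Cbb, Db, Fb. Stacked in thirds they read Db–Fb–Abb–Cbb, which is a diminished seventh chord on Db.
With the fifth (Abb) in the bass, the chord is in second inversion (figured bass 4/3).

Db diminished seventh, second inversion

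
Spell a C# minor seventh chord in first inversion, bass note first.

E, G#, B, C#

C# minor seventh is C#–E–G#–B. First inversion puts the third (E) in the bass, with the remaining tones above: E, G#, B, C#.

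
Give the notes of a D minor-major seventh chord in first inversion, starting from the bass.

D minor-major seventh is D–F–A–C#. First inversion puts the third (F) in the bass, with the remaining tones above: F, A, C#, D.

F, A, C#, D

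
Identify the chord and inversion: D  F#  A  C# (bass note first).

D major seventh, root position

The pitch classes D, F#, A, C# arrange in thirds as D–F#–A–C#: a D major seventh chord.
The lowest note is D, the root of the chord, so this is root position (figured bass 7).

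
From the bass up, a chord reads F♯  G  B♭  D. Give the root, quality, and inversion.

Reducing to letter names: F#, G, Bb, D. These stack in thirds as G–Bb–D–F# — a G minor-major seventh chord.
F# is the seventh of G minor-major seventh; seventh in the bass means third inversion (figured bass 4/2).

G minor-major seventh, third inversion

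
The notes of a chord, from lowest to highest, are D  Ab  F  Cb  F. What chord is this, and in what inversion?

The distinct note names are D, Ab, F, Cb. Stacked in thirds they read D–F–Ab–Cb, which is a diminished seventh chord on D.
The lowest note is D, the root of the chord, so this is root position (figured bass 7).

D diminished seventh, root position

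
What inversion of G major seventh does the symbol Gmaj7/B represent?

Gmaj7/B means G major seventh with B in the bass. B is the third of G major seventh (G–B–D–F#), so this is first inversion.

first inversion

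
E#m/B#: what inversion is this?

E#m/B# means E# minor with B# in the bass. B# is the fifth of E# minor (E#–G#–B#), so this is second inversion.

second inversion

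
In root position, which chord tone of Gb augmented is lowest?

Gb

The root of Gb augmented (Gb–Bb–D) is Gb; that is the bass in root position.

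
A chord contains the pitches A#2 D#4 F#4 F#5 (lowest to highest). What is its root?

D#

A#, D#, F# are the tones of a D# minor triad (D#–F#–A#), making D# the root.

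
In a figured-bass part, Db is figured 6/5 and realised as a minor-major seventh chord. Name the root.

The figures 6/5 mean the third of the chord is in the bass. If Db is the third of a minor-major seventh chord, the root is Bb (chord tones Bb–Db–F–A).

Bb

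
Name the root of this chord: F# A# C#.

F#, A#, C# are the tones of an F# major triad (F#–A#–C#), making F# the root.

F#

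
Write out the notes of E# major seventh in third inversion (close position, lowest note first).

D##, E#, G##, B#

E# major seventh is E#–G##–B#–D##. Third inversion puts the seventh (D##) in the bass, with the remaining tones above: D##, E#, G##, B#.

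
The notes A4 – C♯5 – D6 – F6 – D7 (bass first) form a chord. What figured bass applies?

4/3

The notes A, C#, D, F stack in thirds as D–F–A–C# — a D minor-major seventh chord. The bass A is the fifth, so this is second inversion: figured 4/3.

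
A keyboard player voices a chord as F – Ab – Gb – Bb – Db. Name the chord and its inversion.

The distinct note names are F, Ab, Gb, Bb, Db. Stacked in thirds they read Gb–Bb–Db–F–Ab, which is a major ninth chord on Gb.
With the seventh (F) in the bass, the chord is in third inversion.

Gb major ninth, third inversion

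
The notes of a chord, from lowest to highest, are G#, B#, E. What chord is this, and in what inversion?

The distinct note names are G#, B#, E. Stacked in thirds they read E–G#–B#, which is an augmented triad on E.
G# is the third of E augmented; third in the bass means first inversion (figured bass 6).

E augmented, first inversion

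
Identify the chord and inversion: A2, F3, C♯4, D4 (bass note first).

Reducing to letter names: A, F, C#, D. These stack in thirds as D–F–A–C# — a D minor-major seventh chord.
A is the fifth of D minor-major seventh; fifth in the bass means second inversion (figured bass 4/3).

D minor-major seventh, second inversion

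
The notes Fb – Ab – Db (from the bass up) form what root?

Db

The distinct letter names are Fb, Ab, Db. Arranged as a stack of thirds they read Db–Fb–Ab, so Db is the root (a Db minor triad).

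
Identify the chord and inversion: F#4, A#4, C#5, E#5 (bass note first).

F# major seventh, root position

The pitch classes F#, A#, C#, E# arrange in thirds as F#–A#–C#–E#: an F# major seventh chord.
F# is the root of F# major seventh; root in the bass means root position (figured bass 7).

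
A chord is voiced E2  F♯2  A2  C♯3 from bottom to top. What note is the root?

F#

E, F#, A, C# are the tones of an F# minor seventh chord (F#–A–C#–E), making F# the root.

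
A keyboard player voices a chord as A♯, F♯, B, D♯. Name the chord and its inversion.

B major seventh, third inversion

Reducing to letter names: A#, F#, B, D#. These stack in thirds as B–D#–F#–A# — a B major seventh chord.
A# is the seventh of B major seventh; seventh in the bass means third inversion (figured bass 4/2).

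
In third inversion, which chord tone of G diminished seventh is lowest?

In third inversion the seventh is lowest. For G diminished seventh (G–Bb–Db–Fb) that is Fb.

Fb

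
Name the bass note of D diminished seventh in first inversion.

In first inversion the third is lowest. For D diminished seventh (D–F–Ab–Cb) that is F.

F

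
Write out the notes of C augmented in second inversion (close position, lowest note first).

Spelling C augmented: C–E–G#. In second inversion the fifth is bass, giving G#, C, E from the bottom.

G#, C, E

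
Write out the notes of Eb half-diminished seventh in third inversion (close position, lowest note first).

Spelling Eb half-diminished seventh: Eb–Gb–Bbb–Db. In third inversion the seventh is bass, giving Db, Eb, Gb, Bbb from the bottom.

Db, Eb, Gb, Bbb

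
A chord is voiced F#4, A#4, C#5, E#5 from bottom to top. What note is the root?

F#, A#, C#, E# are the tones of an F# major seventh chord (F#–A#–C#–E#), making F# the root.

F#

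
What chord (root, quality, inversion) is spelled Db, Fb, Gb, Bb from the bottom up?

The pitch classes Db, Fb, Gb, Bb arrange in thirds as Gb–Bb–Db–Fb: a Gb dominant seventh chord.
The lowest note is Db, the fifth of the chord, so this is second inversion (figured bass 4/3).

Gb dominant seventh, second inversion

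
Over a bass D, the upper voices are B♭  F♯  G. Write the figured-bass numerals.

The notes D, Bb, F#, G stack in thirds as G–Bb–D–F# — a G minor-major seventh chord. The bass D is the fifth, so this is second inversion: figured 4/3.

4/3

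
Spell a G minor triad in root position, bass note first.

G, Bb, D

G minor is G–Bb–D. Root position puts the root (G) in the bass, with the remaining tones above: G, Bb, D.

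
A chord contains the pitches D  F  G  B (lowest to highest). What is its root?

The distinct letter names are D, F, G, B. Arranged as a stack of thirds they read G–B–D–F, so G is the root (a G dominant seventh chord).

G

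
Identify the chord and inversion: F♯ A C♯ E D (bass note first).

D major ninth, first inversion

Reducing to letter names: F#, A, C#, E, D. These stack in thirds as D–F#–A–C#–E — a D major ninth chord.
F# is the third of D major ninth; third in the bass means first inversion.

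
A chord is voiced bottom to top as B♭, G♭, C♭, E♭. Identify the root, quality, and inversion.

Cb major seventh, third inversion

The pitch classes Bb, Gb, Cb, Eb arrange in thirds as Cb–Eb–Gb–Bb: a Cb major seventh chord.
The lowest note is Bb, the seventh of the chord, so this is third inversion (figured bass 4/2).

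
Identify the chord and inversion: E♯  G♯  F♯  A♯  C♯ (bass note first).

Reducing to letter names: E#, G#, F#, A#, C#. These stack in thirds as F#–A#–C#–E#–G# — an F# major ninth chord.
With the seventh (E#) in the bass, the chord is in third inversion.

F# major ninth, third inversion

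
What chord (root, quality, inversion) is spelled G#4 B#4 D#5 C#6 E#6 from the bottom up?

Reducing to letter names: G#, B#, D#, C#, E#. These stack in thirds as C#–E#–G#–B#–D# — a C# major ninth chord.
With the fifth (G#) in the bass, the chord is in second inversion.

C# major ninth, second inversion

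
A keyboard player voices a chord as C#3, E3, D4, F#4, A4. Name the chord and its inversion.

D major ninth, third inversion

The pitch classes C#, E, D, F#, A arrange in thirds as D–F#–A–C#–E: a D major ninth chord.
The lowest note is C#, the seventh of the chord, so this is third inversion.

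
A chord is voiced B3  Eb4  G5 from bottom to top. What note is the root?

B, Eb, G are the tones of an Eb augmented triad (Eb–G–B), making Eb the root.

Eb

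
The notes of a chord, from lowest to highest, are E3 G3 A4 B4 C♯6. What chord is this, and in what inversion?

A dominant ninth, second inversion

The distinct note names are E, G, A, B, C#. Stacked in thirds they read A–C#–E–G–B, which is a dominant ninth chord on A.
The lowest note is E, the fifth of the chord, so this is second inversion.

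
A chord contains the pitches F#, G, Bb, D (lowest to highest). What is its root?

G

F#, G, Bb, D are the tones of a G minor-major seventh chord (G–Bb–D–F#), making G the root.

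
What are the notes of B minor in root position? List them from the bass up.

The chord tones are B–D–F#. With the root (B) lowest for root position: B, D, F#.

B, D, F#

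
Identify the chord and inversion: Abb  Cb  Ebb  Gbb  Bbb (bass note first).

Abb dominant ninth, root position

The pitch classes Abb, Cb, Ebb, Gbb, Bbb arrange in thirds as Abb–Cb–Ebb–Gbb–Bbb: an Abb dominant ninth chord.
With the root (Abb) in the bass, the chord is in root position.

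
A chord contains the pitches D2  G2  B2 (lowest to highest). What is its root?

D, G, B are the tones of a G major triad (G–B–D), making G the root.

G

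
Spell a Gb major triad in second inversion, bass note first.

Db, Gb, Bb

Gb major is Gb–Bb–Db. Second inversion puts the fifth (Db) in the bass, with the remaining tones above: Db, Gb, Bb.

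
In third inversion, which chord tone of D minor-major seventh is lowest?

C#

In third inversion the seventh is lowest. For D minor-major seventh (D–F–A–C#) that is C#.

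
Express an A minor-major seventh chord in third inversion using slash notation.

Third inversion of A minor-major seventh has the seventh (G#) in the bass. As a slash chord: Am(maj7)/G#.

Am(maj7)/G#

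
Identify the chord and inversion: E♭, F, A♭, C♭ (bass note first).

F half-diminished seventh, third inversion

The pitch classes Eb, F, Ab, Cb arrange in thirds as F–Ab–Cb–Eb: an F half-diminished seventh chord.
With the seventh (Eb) in the bass, the chord is in third inversion (figured bass 4/2).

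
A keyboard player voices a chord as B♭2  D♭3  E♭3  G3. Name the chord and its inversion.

Eb dominant seventh, second inversion

The distinct note names are Bb, Db, Eb, G. Stacked in thirds they read Eb–G–Bb–Db, which is a dominant seventh chord on Eb.
The lowest note is Bb, the fifth of the chord, so this is second inversion (figured bass 4/3).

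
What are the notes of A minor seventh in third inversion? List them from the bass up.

Spelling A minor seventh: A–C–E–G. In third inversion the seventh is bass, giving G, A, C, E from the bottom.

G, A, C, E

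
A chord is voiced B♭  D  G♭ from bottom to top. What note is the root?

Gb

Reordering Bb, D, Gb into stacked thirds gives Gb–Bb–D; the bottom of that stack, Gb, is the root.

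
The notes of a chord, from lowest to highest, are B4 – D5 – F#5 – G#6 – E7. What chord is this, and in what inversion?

E dominant ninth, second inversion

The distinct note names are B, D, F#, G#, E. Stacked in thirds they read E–G#–B–D–F#, which is a dominant ninth chord on E.
B is the fifth of E dominant ninth; fifth in the bass means second inversion.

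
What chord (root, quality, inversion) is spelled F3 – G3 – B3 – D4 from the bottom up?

G dominant seventh, third inversion

The pitch classes F, G, B, D arrange in thirds as G–B–D–F: a G dominant seventh chord.
With the seventh (F) in the bass, the chord is in third inversion (figured bass 4/2).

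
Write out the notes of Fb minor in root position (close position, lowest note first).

Fb, Abb, Cb

Fb minor is Fb–Abb–Cb. Root position puts the root (Fb) in the bass, with the remaining tones above: Fb, Abb, Cb.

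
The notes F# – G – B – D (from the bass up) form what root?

F#, G, B, D are the tones of a G major seventh chord (G–B–D–F#), making G the root.

G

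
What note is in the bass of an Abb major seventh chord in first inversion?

Cb

The third of Abb major seventh (Abb–Cb–Ebb–Gb) is Cb; that is the bass in first inversion.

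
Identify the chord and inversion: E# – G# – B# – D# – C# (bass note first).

The pitch classes E#, G#, B#, D#, C# arrange in thirds as C#–E#–G#–B#–D#: a C# major ninth chord.
E# is the third of C# major ninth; third in the bass means first inversion.

C# major ninth, first inversion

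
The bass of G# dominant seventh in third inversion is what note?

F#

G# dominant seventh is G#–B#–D#–F#. Third inversion places the seventh in the bass: F#.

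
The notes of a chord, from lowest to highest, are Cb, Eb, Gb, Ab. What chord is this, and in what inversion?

Reducing to letter names: Cb, Eb, Gb, Ab. These stack in thirds as Ab–Cb–Eb–Gb — an Ab minor seventh chord.
The lowest note is Cb, the third of the chord, so this is first inversion (figured bass 6/5).

Ab minor seventh, first inversion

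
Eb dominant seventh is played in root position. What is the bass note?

The root of Eb dominant seventh (Eb–G–Bb–Db) is Eb; that is the bass in root position.

Eb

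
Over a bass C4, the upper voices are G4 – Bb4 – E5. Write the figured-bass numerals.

The notes C, G, Bb, E stack in thirds as C–E–G–Bb — a C dominant seventh chord. The bass C is the root, so this is root position: figured 7.

7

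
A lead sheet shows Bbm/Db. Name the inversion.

first inversion

Bbm/Db means Bb minor with Db in the bass. Db is the third of Bb minor (Bb–Db–F), so this is first inversion.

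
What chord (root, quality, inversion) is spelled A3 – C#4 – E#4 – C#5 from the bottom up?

A augmented, root position

Reducing to letter names: A, C#, E#. These stack in thirds as A–C#–E# — an A augmented triad.
A is the root of A augmented; root in the bass means root position (figured bass 5/3).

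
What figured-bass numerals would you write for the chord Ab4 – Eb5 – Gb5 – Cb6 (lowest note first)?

The notes Ab, Eb, Gb, Cb stack in thirds as Ab–Cb–Eb–Gb — an Ab minor seventh chord. The bass Ab is the root, so this is root position: figured 7.

7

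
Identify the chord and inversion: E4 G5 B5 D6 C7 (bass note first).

The distinct note names are E, G, B, D, C. Stacked in thirds they read C–E–G–B–D, which is a major ninth chord on C.
The lowest note is E, the third of the chord, so this is first inversion.

C major ninth, first inversion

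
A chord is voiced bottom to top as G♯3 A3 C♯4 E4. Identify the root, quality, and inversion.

The distinct note names are G#, A, C#, E. Stacked in thirds they read A–C#–E–G#, which is a major seventh chord on A.
G# is the seventh of A major seventh; seventh in the bass means third inversion (figured bass 4/2).

A major seventh, third inversion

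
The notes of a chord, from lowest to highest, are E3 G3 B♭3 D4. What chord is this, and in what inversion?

E half-diminished seventh, root position

The pitch classes E, G, Bb, D arrange in thirds as E–G–Bb–D: an E half-diminished seventh chord.
With the root (E) in the bass, the chord is in root position (figured bass 7).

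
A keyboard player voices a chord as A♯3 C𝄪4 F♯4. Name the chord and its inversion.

Reducing to letter names: A#, C##, F#. These stack in thirds as F#–A#–C## — an F# augmented triad.
A# is the third of F# augmented; third in the bass means first inversion (figured bass 6).

F# augmented, first inversion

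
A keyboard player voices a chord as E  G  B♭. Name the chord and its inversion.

Reducing to letter names: E, G, Bb. These stack in thirds as E–G–Bb — an E diminished triad.
The lowest note is E, the root of the chord, so this is root position (figured bass 5/3).

E diminished, root position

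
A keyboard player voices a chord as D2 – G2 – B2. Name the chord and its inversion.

G major, second inversion

Reducing to letter names: D, G, B. These stack in thirds as G–B–D — a G major triad.
The lowest note is D, the fifth of the chord, so this is second inversion (figured bass 6/4).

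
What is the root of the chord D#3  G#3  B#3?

G#

Reordering D#, G#, B# into stacked thirds gives G#–B#–D#; the bottom of that stack, G#, is the root.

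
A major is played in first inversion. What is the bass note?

The third of A major (A–C#–E) is C#; that is the bass in first inversion.

C#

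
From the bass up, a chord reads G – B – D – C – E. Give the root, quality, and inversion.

The distinct note names are G, B, D, C, E. Stacked in thirds they read C–E–G–B–D, which is a major ninth chord on C.
The lowest note is G, the fifth of the chord, so this is second inversion.

C major ninth, second inversion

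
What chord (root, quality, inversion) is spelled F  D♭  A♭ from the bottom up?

The distinct note names are F, Db, Ab. Stacked in thirds they read Db–F–Ab, which is a major triad on Db.
F is the third of Db major; third in the bass means first inversion (figured bass 6).

Db major, first inversion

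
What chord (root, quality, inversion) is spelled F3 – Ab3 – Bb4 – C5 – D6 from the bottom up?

Reducing to letter names: F, Ab, Bb, C, D. These stack in thirds as Bb–D–F–Ab–C — a Bb dominant ninth chord.
With the fifth (F) in the bass, the chord is in second inversion.

Bb dominant ninth, second inversion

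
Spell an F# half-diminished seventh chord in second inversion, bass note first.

F# half-diminished seventh is F#–A–C–E. Second inversion puts the fifth (C) in the bass, with the remaining tones above: C, E, F#, A.

C, E, F#, A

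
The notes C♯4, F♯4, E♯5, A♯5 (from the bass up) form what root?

Reordering C#, F#, E#, A# into stacked thirds gives F#–A#–C#–E#; the bottom of that stack, F#, is the root.

F#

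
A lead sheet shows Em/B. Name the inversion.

second inversion

Em/B means E minor with B in the bass. B is the fifth of E minor (E–G–B), so this is second inversion.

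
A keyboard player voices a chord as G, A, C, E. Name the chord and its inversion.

The distinct note names are G, A, C, E. Stacked in thirds they read A–C–E–G, which is a minor seventh chord on A.
The lowest note is G, the seventh of the chord, so this is third inversion (figured bass 4/2).

A minor seventh, third inversion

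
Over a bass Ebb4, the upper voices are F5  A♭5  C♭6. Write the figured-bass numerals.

4/2

The notes Ebb, F, Ab, Cb stack in thirds as F–Ab–Cb–Ebb — an F diminished seventh chord. The bass Ebb is the seventh, so this is third inversion: figured 4/2.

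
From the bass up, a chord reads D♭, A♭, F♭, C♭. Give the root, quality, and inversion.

The pitch classes Db, Ab, Fb, Cb arrange in thirds as Db–Fb–Ab–Cb: a Db minor seventh chord.
Db is the root of Db minor seventh; root in the bass means root position (figured bass 7).

Db minor seventh, root position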